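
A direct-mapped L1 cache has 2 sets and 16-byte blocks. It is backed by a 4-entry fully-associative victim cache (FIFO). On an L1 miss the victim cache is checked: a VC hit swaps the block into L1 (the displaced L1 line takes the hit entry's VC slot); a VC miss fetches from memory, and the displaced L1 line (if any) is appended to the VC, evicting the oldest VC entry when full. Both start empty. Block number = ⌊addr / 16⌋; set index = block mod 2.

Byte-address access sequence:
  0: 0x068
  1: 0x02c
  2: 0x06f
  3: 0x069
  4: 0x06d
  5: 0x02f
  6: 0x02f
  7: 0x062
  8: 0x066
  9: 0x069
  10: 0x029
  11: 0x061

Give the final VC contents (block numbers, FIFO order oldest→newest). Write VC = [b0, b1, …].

#0 0x68→b6/s0 MISS; vc=[]
#1 0x2c→b2/s0 MISS; vc=[6]
#2 0x6f→b6/s0 VC-HIT; vc=[2]
#3 0x69→b6/s0 L1-HIT; vc=[2]
#4 0x6d→b6/s0 L1-HIT; vc=[2]
#5 0x2f→b2/s0 VC-HIT; vc=[6]
#6 0x2f→b2/s0 L1-HIT; vc=[6]
#7 0x62→b6/s0 VC-HIT; vc=[2]
#8 0x66→b6/s0 L1-HIT; vc=[2]
#9 0x69→b6/s0 L1-HIT; vc=[2]
#10 0x29→b2/s0 VC-HIT; vc=[6]
#11 0x61→b6/s0 VC-HIT; vc=[2]

VC = [2]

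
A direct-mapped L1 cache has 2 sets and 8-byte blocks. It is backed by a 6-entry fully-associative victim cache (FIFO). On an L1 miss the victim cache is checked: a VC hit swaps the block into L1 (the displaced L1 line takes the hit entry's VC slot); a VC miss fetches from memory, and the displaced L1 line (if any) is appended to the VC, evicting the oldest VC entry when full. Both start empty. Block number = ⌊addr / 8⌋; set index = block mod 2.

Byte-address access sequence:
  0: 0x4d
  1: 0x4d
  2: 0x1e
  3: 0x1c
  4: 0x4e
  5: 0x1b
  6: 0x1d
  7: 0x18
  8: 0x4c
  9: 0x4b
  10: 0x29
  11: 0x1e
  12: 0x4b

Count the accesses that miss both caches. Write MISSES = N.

0: 0x4d (blk 9, set 1) → MISS  vc=[]
1: 0x4d (blk 9, set 1) → L1-HIT  vc=[]
2: 0x1e (blk 3, set 1) → MISS  vc=[9]
3: 0x1c (blk 3, set 1) → L1-HIT  vc=[9]
4: 0x4e (blk 9, set 1) → VC-HIT  vc=[3]
5: 0x1b (blk 3, set 1) → VC-HIT  vc=[9]
6: 0x1d (blk 3, set 1) → L1-HIT  vc=[9]
7: 0x18 (blk 3, set 1) → L1-HIT  vc=[9]
8: 0x4c (blk 9, set 1) → VC-HIT  vc=[3]
9: 0x4b (blk 9, set 1) → L1-HIT  vc=[3]
10: 0x29 (blk 5, set 1) → MISS  vc=[3, 9]
11: 0x1e (blk 3, set 1) → VC-HIT  vc=[5, 9]
12: 0x4b (blk 9, set 1) → VC-HIT  vc=[5, 3]

MISSES = 3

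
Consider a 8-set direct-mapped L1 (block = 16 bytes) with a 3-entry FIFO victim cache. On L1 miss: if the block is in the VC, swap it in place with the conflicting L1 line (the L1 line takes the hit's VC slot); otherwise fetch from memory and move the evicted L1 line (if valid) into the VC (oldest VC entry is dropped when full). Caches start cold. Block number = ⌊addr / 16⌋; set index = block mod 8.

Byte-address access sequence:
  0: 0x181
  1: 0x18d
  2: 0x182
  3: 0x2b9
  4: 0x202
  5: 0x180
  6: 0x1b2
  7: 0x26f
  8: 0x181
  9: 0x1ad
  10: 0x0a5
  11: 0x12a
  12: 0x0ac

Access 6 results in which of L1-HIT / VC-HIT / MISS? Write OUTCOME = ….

#0 0x181→b24/s0 MISS; vc=[]
#1 0x18d→b24/s0 L1-HIT; vc=[]
#2 0x182→b24/s0 L1-HIT; vc=[]
#3 0x2b9→b43/s3 MISS; vc=[]
#4 0x202→b32/s0 MISS; vc=[24]
#5 0x180→b24/s0 VC-HIT; vc=[32]
#6 0x1b2→b27/s3 MISS; vc=[32,43]
#7 0x26f→b38/s6 MISS; vc=[32,43]
#8 0x181→b24/s0 L1-HIT; vc=[32,43]
#9 0x1ad→b26/s2 MISS; vc=[32,43]
#10 0xa5→b10/s2 MISS; vc=[32,43,26]
#11 0x12a→b18/s2 MISS; vc=[43,26,10]
#12 0xac→b10/s2 VC-HIT; vc=[43,26,18]

OUTCOME = MISS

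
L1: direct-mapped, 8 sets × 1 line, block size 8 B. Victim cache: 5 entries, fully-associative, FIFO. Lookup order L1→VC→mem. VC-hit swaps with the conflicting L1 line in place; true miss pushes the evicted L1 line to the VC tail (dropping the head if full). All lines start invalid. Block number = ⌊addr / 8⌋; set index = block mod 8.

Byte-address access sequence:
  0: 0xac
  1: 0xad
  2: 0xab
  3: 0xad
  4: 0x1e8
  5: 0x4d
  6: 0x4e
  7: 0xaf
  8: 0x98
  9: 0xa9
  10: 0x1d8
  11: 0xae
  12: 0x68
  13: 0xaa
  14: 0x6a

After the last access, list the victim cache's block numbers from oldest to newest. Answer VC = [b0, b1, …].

0: 0xac (blk 21, set 5) → MISS  vc=[]
1: 0xad (blk 21, set 5) → L1-HIT  vc=[]
2: 0xab (blk 21, set 5) → L1-HIT  vc=[]
3: 0xad (blk 21, set 5) → L1-HIT  vc=[]
4: 0x1e8 (blk 61, set 5) → MISS  vc=[21]
5: 0x4d (blk 9, set 1) → MISS  vc=[21]
6: 0x4e (blk 9, set 1) → L1-HIT  vc=[21]
7: 0xaf (blk 21, set 5) → VC-HIT  vc=[61]
8: 0x98 (blk 19, set 3) → MISS  vc=[61]
9: 0xa9 (blk 21, set 5) → L1-HIT  vc=[61]
10: 0x1d8 (blk 59, set 3) → MISS  vc=[61, 19]
11: 0xae (blk 21, set 5) → L1-HIT  vc=[61, 19]
12: 0x68 (blk 13, set 5) → MISS  vc=[61, 19, 21]
13: 0xaa (blk 21, set 5) → VC-HIT  vc=[61, 19, 13]
14: 0x6a (blk 13, set 5) → VC-HIT  vc=[61, 19, 21]

VC = [61, 19, 21]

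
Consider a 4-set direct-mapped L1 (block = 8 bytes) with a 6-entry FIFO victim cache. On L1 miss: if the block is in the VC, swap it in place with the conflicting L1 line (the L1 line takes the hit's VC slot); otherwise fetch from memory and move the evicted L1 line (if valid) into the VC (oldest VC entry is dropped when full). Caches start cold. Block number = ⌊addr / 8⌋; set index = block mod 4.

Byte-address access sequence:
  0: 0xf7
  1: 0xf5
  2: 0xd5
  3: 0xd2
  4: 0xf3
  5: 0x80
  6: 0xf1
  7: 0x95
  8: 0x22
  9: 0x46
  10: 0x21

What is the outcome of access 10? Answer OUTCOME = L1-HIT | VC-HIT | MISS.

0: 0xf7 (blk 30, set 2) → MISS  vc=[]
1: 0xf5 (blk 30, set 2) → L1-HIT  vc=[]
2: 0xd5 (blk 26, set 2) → MISS  vc=[30]
3: 0xd2 (blk 26, set 2) → L1-HIT  vc=[30]
4: 0xf3 (blk 30, set 2) → VC-HIT  vc=[26]
5: 0x80 (blk 16, set 0) → MISS  vc=[26]
6: 0xf1 (blk 30, set 2) → L1-HIT  vc=[26]
7: 0x95 (blk 18, set 2) → MISS  vc=[26, 30]
8: 0x22 (blk 4, set 0) → MISS  vc=[26, 30, 16]
9: 0x46 (blk 8, set 0) → MISS  vc=[26, 30, 16, 4]
10: 0x21 (blk 4, set 0) → VC-HIT  vc=[26, 30, 16, 8]

OUTCOME = VC-HIT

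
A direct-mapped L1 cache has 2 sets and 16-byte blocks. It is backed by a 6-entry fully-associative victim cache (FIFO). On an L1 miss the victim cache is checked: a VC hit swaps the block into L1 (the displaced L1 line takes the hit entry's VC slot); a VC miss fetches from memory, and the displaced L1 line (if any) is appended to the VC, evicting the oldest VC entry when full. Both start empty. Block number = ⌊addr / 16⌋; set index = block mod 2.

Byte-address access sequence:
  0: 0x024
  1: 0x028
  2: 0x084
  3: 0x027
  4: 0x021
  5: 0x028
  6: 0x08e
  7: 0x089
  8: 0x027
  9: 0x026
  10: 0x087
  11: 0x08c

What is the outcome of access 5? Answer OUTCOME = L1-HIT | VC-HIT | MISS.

0: 0x24 (blk 2, set 0) → MISS  vc=[]
1: 0x28 (blk 2, set 0) → L1-HIT  vc=[]
2: 0x84 (blk 8, set 0) → MISS  vc=[2]
3: 0x27 (blk 2, set 0) → VC-HIT  vc=[8]
4: 0x21 (blk 2, set 0) → L1-HIT  vc=[8]
5: 0x28 (blk 2, set 0) → L1-HIT  vc=[8]
6: 0x8e (blk 8, set 0) → VC-HIT  vc=[2]
7: 0x89 (blk 8, set 0) → L1-HIT  vc=[2]
8: 0x27 (blk 2, set 0) → VC-HIT  vc=[8]
9: 0x26 (blk 2, set 0) → L1-HIT  vc=[8]
10: 0x87 (blk 8, set 0) → VC-HIT  vc=[2]
11: 0x8c (blk 8, set 0) → L1-HIT  vc=[2]

OUTCOME = L1-HIT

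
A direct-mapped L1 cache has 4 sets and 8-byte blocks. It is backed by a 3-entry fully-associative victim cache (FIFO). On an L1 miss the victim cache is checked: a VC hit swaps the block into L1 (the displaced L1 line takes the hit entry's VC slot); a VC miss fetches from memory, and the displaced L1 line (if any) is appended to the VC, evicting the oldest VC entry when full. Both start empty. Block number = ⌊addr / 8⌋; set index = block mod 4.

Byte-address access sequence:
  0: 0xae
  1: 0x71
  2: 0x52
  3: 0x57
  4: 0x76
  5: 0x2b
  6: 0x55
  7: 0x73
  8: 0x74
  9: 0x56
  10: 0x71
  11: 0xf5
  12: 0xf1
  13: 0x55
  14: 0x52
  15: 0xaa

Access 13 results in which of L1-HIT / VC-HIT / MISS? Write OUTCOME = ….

OUTCOME = VC-HIT

0: 0xae (blk 21, set 1) → MISS  vc=[]
1: 0x71 (blk 14, set 2) → MISS  vc=[]
2: 0x52 (blk 10, set 2) → MISS  vc=[14]
3: 0x57 (blk 10, set 2) → L1-HIT  vc=[14]
4: 0x76 (blk 14, set 2) → VC-HIT  vc=[10]
5: 0x2b (blk 5, set 1) → MISS  vc=[10, 21]
6: 0x55 (blk 10, set 2) → VC-HIT  vc=[14, 21]
7: 0x73 (blk 14, set 2) → VC-HIT  vc=[10, 21]
8: 0x74 (blk 14, set 2) → L1-HIT  vc=[10, 21]
9: 0x56 (blk 10, set 2) → VC-HIT  vc=[14, 21]
10: 0x71 (blk 14, set 2) → VC-HIT  vc=[10, 21]
11: 0xf5 (blk 30, set 2) → MISS  vc=[10, 21, 14]
12: 0xf1 (blk 30, set 2) → L1-HIT  vc=[10, 21, 14]
13: 0x55 (blk 10, set 2) → VC-HIT  vc=[30, 21, 14]
14: 0x52 (blk 10, set 2) → L1-HIT  vc=[30, 21, 14]
15: 0xaa (blk 21, set 1) → VC-HIT  vc=[30, 5, 14]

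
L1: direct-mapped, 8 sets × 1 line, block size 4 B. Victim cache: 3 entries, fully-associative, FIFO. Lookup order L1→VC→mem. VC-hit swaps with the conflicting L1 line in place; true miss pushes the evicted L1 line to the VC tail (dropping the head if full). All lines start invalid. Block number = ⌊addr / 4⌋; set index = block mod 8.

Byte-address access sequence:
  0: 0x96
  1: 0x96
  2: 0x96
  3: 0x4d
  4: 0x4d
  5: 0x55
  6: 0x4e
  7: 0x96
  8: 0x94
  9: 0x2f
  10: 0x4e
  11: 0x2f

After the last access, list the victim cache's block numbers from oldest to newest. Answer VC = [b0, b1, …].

VC = [21, 19]

  [0] addr=0x96 blk=37 s=5: MISS | VC []
  [1] addr=0x96 blk=37 s=5: L1-HIT | VC []
  [2] addr=0x96 blk=37 s=5: L1-HIT | VC []
  [3] addr=0x4d blk=19 s=3: MISS | VC []
  [4] addr=0x4d blk=19 s=3: L1-HIT | VC []
  [5] addr=0x55 blk=21 s=5: MISS | VC [37]
  [6] addr=0x4e blk=19 s=3: L1-HIT | VC [37]
  [7] addr=0x96 blk=37 s=5: VC-HIT | VC [21]
  [8] addr=0x94 blk=37 s=5: L1-HIT | VC [21]
  [9] addr=0x2f blk=11 s=3: MISS | VC [21, 19]
  [10] addr=0x4e blk=19 s=3: VC-HIT | VC [21, 11]
  [11] addr=0x2f blk=11 s=3: VC-HIT | VC [21, 19]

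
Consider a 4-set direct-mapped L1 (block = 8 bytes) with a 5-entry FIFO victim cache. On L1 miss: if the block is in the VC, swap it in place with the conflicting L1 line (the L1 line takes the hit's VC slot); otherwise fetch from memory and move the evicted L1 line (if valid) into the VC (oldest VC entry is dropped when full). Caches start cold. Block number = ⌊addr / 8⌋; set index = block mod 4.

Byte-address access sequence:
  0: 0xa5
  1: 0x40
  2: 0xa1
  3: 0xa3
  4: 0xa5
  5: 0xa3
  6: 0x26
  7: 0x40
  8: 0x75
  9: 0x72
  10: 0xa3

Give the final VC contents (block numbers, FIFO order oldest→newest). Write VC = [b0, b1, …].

  [0] addr=0xa5 blk=20 s=0: MISS | VC []
  [1] addr=0x40 blk=8 s=0: MISS | VC [20]
  [2] addr=0xa1 blk=20 s=0: VC-HIT | VC [8]
  [3] addr=0xa3 blk=20 s=0: L1-HIT | VC [8]
  [4] addr=0xa5 blk=20 s=0: L1-HIT | VC [8]
  [5] addr=0xa3 blk=20 s=0: L1-HIT | VC [8]
  [6] addr=0x26 blk=4 s=0: MISS | VC [8, 20]
  [7] addr=0x40 blk=8 s=0: VC-HIT | VC [4, 20]
  [8] addr=0x75 blk=14 s=2: MISS | VC [4, 20]
  [9] addr=0x72 blk=14 s=2: L1-HIT | VC [4, 20]
  [10] addr=0xa3 blk=20 s=0: VC-HIT | VC [4, 8]

VC = [4, 8]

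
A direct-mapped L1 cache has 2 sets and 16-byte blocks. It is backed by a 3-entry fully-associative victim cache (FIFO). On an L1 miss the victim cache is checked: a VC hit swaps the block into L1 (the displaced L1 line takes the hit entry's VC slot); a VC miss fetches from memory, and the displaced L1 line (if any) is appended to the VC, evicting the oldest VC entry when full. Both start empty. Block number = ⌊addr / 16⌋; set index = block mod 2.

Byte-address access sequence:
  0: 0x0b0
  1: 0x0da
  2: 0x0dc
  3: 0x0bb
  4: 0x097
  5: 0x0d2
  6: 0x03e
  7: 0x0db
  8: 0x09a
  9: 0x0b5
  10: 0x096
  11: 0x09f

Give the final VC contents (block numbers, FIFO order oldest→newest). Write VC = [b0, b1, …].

0: 0xb0 (blk 11, set 1) → MISS  vc=[]
1: 0xda (blk 13, set 1) → MISS  vc=[11]
2: 0xdc (blk 13, set 1) → L1-HIT  vc=[11]
3: 0xbb (blk 11, set 1) → VC-HIT  vc=[13]
4: 0x97 (blk 9, set 1) → MISS  vc=[13, 11]
5: 0xd2 (blk 13, set 1) → VC-HIT  vc=[9, 11]
6: 0x3e (blk 3, set 1) → MISS  vc=[9, 11, 13]
7: 0xdb (blk 13, set 1) → VC-HIT  vc=[9, 11, 3]
8: 0x9a (blk 9, set 1) → VC-HIT  vc=[13, 11, 3]
9: 0xb5 (blk 11, set 1) → VC-HIT  vc=[13, 9, 3]
10: 0x96 (blk 9, set 1) → VC-HIT  vc=[13, 11, 3]
11: 0x9f (blk 9, set 1) → L1-HIT  vc=[13, 11, 3]

VC = [13, 11, 3]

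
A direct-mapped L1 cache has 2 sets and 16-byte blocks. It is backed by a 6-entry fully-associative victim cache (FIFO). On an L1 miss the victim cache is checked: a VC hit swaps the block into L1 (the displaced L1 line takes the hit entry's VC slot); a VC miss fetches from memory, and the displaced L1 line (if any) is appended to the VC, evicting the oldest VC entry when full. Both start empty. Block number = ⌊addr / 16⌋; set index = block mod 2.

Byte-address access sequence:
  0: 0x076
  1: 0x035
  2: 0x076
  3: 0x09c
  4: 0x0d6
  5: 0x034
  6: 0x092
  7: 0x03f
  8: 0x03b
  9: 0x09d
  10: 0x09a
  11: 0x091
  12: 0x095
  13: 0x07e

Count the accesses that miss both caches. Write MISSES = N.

MISSES = 4

  [0] addr=0x76 blk=7 s=1: MISS | VC []
  [1] addr=0x35 blk=3 s=1: MISS | VC [7]
  [2] addr=0x76 blk=7 s=1: VC-HIT | VC [3]
  [3] addr=0x9c blk=9 s=1: MISS | VC [3, 7]
  [4] addr=0xd6 blk=13 s=1: MISS | VC [3, 7, 9]
  [5] addr=0x34 blk=3 s=1: VC-HIT | VC [13, 7, 9]
  [6] addr=0x92 blk=9 s=1: VC-HIT | VC [13, 7, 3]
  [7] addr=0x3f blk=3 s=1: VC-HIT | VC [13, 7, 9]
  [8] addr=0x3b blk=3 s=1: L1-HIT | VC [13, 7, 9]
  [9] addr=0x9d blk=9 s=1: VC-HIT | VC [13, 7, 3]
  [10] addr=0x9a blk=9 s=1: L1-HIT | VC [13, 7, 3]
  [11] addr=0x91 blk=9 s=1: L1-HIT | VC [13, 7, 3]
  [12] addr=0x95 blk=9 s=1: L1-HIT | VC [13, 7, 3]
  [13] addr=0x7e blk=7 s=1: VC-HIT | VC [13, 9, 3]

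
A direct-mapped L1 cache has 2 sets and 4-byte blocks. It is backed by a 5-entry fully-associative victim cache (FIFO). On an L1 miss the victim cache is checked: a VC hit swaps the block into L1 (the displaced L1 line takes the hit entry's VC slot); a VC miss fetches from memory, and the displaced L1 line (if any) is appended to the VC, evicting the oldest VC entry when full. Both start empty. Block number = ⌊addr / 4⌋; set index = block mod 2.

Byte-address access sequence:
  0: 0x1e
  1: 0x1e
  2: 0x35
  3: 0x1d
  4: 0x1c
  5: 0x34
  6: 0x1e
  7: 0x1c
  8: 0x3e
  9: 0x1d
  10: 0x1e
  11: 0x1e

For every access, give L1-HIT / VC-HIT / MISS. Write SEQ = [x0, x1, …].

#0 0x1e→b7/s1 MISS; vc=[]
#1 0x1e→b7/s1 L1-HIT; vc=[]
#2 0x35→b13/s1 MISS; vc=[7]
#3 0x1d→b7/s1 VC-HIT; vc=[13]
#4 0x1c→b7/s1 L1-HIT; vc=[13]
#5 0x34→b13/s1 VC-HIT; vc=[7]
#6 0x1e→b7/s1 VC-HIT; vc=[13]
#7 0x1c→b7/s1 L1-HIT; vc=[13]
#8 0x3e→b15/s1 MISS; vc=[13,7]
#9 0x1d→b7/s1 VC-HIT; vc=[13,15]
#10 0x1e→b7/s1 L1-HIT; vc=[13,15]
#11 0x1e→b7/s1 L1-HIT; vc=[13,15]

SEQ = [MISS, L1-HIT, MISS, VC-HIT, L1-HIT, VC-HIT, VC-HIT, L1-HIT, MISS, VC-HIT, L1-HIT, L1-HIT]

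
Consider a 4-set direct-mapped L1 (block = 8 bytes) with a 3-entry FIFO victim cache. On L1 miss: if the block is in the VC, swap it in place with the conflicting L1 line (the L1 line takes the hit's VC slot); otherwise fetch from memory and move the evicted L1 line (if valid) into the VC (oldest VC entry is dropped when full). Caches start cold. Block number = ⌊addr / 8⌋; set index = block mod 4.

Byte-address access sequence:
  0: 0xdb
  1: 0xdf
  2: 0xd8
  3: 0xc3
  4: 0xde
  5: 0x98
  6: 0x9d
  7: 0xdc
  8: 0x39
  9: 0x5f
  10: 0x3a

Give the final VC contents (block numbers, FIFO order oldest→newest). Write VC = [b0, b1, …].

VC = [19, 27, 11]

0: 0xdb (blk 27, set 3) → MISS  vc=[]
1: 0xdf (blk 27, set 3) → L1-HIT  vc=[]
2: 0xd8 (blk 27, set 3) → L1-HIT  vc=[]
3: 0xc3 (blk 24, set 0) → MISS  vc=[]
4: 0xde (blk 27, set 3) → L1-HIT  vc=[]
5: 0x98 (blk 19, set 3) → MISS  vc=[27]
6: 0x9d (blk 19, set 3) → L1-HIT  vc=[27]
7: 0xdc (blk 27, set 3) → VC-HIT  vc=[19]
8: 0x39 (blk 7, set 3) → MISS  vc=[19, 27]
9: 0x5f (blk 11, set 3) → MISS  vc=[19, 27, 7]
10: 0x3a (blk 7, set 3) → VC-HIT  vc=[19, 27, 11]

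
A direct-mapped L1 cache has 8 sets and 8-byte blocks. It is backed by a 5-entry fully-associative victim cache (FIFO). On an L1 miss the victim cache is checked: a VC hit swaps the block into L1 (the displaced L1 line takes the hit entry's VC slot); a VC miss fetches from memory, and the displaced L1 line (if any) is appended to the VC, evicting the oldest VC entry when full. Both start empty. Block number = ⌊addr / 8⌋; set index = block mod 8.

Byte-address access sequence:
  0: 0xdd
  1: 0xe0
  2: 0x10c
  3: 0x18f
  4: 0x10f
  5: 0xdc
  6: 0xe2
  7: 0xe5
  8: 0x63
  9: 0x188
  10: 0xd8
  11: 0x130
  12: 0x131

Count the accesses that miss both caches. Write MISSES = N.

#0 0xdd→b27/s3 MISS; vc=[]
#1 0xe0→b28/s4 MISS; vc=[]
#2 0x10c→b33/s1 MISS; vc=[]
#3 0x18f→b49/s1 MISS; vc=[33]
#4 0x10f→b33/s1 VC-HIT; vc=[49]
#5 0xdc→b27/s3 L1-HIT; vc=[49]
#6 0xe2→b28/s4 L1-HIT; vc=[49]
#7 0xe5→b28/s4 L1-HIT; vc=[49]
#8 0x63→b12/s4 MISS; vc=[49,28]
#9 0x188→b49/s1 VC-HIT; vc=[33,28]
#10 0xd8→b27/s3 L1-HIT; vc=[33,28]
#11 0x130→b38/s6 MISS; vc=[33,28]
#12 0x131→b38/s6 L1-HIT; vc=[33,28]

MISSES = 6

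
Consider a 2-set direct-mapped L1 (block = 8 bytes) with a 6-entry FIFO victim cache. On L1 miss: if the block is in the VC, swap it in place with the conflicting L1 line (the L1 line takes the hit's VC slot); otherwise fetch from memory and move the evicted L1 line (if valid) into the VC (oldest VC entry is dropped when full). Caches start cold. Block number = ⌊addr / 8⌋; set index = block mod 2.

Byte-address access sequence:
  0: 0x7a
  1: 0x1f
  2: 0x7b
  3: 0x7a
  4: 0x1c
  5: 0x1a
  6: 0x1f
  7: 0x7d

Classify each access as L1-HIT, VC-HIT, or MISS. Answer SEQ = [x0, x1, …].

SEQ = [MISS, MISS, VC-HIT, L1-HIT, VC-HIT, L1-HIT, L1-HIT, VC-HIT]

  [0] addr=0x7a blk=15 s=1: MISS | VC []
  [1] addr=0x1f blk=3 s=1: MISS | VC [15]
  [2] addr=0x7b blk=15 s=1: VC-HIT | VC [3]
  [3] addr=0x7a blk=15 s=1: L1-HIT | VC [3]
  [4] addr=0x1c blk=3 s=1: VC-HIT | VC [15]
  [5] addr=0x1a blk=3 s=1: L1-HIT | VC [15]
  [6] addr=0x1f blk=3 s=1: L1-HIT | VC [15]
  [7] addr=0x7d blk=15 s=1: VC-HIT | VC [3]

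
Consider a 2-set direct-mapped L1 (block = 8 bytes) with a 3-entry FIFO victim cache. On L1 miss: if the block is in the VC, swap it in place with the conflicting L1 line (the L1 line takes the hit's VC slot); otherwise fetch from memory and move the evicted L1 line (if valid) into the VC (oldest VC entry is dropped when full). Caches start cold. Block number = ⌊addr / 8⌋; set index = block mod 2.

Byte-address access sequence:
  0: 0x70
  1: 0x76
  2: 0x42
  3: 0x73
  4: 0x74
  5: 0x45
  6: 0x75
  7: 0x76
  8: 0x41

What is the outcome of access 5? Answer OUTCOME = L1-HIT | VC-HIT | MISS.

  [0] addr=0x70 blk=14 s=0: MISS | VC []
  [1] addr=0x76 blk=14 s=0: L1-HIT | VC []
  [2] addr=0x42 blk=8 s=0: MISS | VC [14]
  [3] addr=0x73 blk=14 s=0: VC-HIT | VC [8]
  [4] addr=0x74 blk=14 s=0: L1-HIT | VC [8]
  [5] addr=0x45 blk=8 s=0: VC-HIT | VC [14]
  [6] addr=0x75 blk=14 s=0: VC-HIT | VC [8]
  [7] addr=0x76 blk=14 s=0: L1-HIT | VC [8]
  [8] addr=0x41 blk=8 s=0: VC-HIT | VC [14]

OUTCOME = VC-HIT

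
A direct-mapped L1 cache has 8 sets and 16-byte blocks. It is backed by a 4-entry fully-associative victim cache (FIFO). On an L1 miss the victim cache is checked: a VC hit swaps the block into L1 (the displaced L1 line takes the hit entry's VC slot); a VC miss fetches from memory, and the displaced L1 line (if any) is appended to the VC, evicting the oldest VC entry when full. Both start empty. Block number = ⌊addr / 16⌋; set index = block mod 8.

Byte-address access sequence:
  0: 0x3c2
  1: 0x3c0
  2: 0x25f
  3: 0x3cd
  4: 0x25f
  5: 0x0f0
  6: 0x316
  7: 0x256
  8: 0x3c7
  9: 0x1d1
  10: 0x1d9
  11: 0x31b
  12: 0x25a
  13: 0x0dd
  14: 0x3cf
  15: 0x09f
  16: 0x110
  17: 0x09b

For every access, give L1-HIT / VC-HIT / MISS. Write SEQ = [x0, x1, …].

  [0] addr=0x3c2 blk=60 s=4: MISS | VC []
  [1] addr=0x3c0 blk=60 s=4: L1-HIT | VC []
  [2] addr=0x25f blk=37 s=5: MISS | VC []
  [3] addr=0x3cd blk=60 s=4: L1-HIT | VC []
  [4] addr=0x25f blk=37 s=5: L1-HIT | VC []
  [5] addr=0xf0 blk=15 s=7: MISS | VC []
  [6] addr=0x316 blk=49 s=1: MISS | VC []
  [7] addr=0x256 blk=37 s=5: L1-HIT | VC []
  [8] addr=0x3c7 blk=60 s=4: L1-HIT | VC []
  [9] addr=0x1d1 blk=29 s=5: MISS | VC [37]
  [10] addr=0x1d9 blk=29 s=5: L1-HIT | VC [37]
  [11] addr=0x31b blk=49 s=1: L1-HIT | VC [37]
  [12] addr=0x25a blk=37 s=5: VC-HIT | VC [29]
  [13] addr=0xdd blk=13 s=5: MISS | VC [29, 37]
  [14] addr=0x3cf blk=60 s=4: L1-HIT | VC [29, 37]
  [15] addr=0x9f blk=9 s=1: MISS | VC [29, 37, 49]
  [16] addr=0x110 blk=17 s=1: MISS | VC [29, 37, 49, 9]
  [17] addr=0x9b blk=9 s=1: VC-HIT | VC [29, 37, 49, 17]

SEQ = [MISS, L1-HIT, MISS, L1-HIT, L1-HIT, MISS, MISS, L1-HIT, L1-HIT, MISS, L1-HIT, L1-HIT, VC-HIT, MISS, L1-HIT, MISS, MISS, VC-HIT]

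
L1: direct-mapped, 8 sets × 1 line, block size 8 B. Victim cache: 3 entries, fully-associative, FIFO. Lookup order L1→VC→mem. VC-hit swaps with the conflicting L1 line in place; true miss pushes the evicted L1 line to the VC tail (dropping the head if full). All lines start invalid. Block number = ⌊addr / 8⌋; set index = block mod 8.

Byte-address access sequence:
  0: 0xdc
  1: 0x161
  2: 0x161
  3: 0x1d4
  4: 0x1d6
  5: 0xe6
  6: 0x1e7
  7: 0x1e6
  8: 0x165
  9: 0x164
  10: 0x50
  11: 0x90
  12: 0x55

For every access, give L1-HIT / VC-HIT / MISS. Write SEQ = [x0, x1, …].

SEQ = [MISS, MISS, L1-HIT, MISS, L1-HIT, MISS, MISS, L1-HIT, VC-HIT, L1-HIT, MISS, MISS, VC-HIT]

  [0] addr=0xdc blk=27 s=3: MISS | VC []
  [1] addr=0x161 blk=44 s=4: MISS | VC []
  [2] addr=0x161 blk=44 s=4: L1-HIT | VC []
  [3] addr=0x1d4 blk=58 s=2: MISS | VC []
  [4] addr=0x1d6 blk=58 s=2: L1-HIT | VC []
  [5] addr=0xe6 blk=28 s=4: MISS | VC [44]
  [6] addr=0x1e7 blk=60 s=4: MISS | VC [44, 28]
  [7] addr=0x1e6 blk=60 s=4: L1-HIT | VC [44, 28]
  [8] addr=0x165 blk=44 s=4: VC-HIT | VC [60, 28]
  [9] addr=0x164 blk=44 s=4: L1-HIT | VC [60, 28]
  [10] addr=0x50 blk=10 s=2: MISS | VC [60, 28, 58]
  [11] addr=0x90 blk=18 s=2: MISS | VC [28, 58, 10]
  [12] addr=0x55 blk=10 s=2: VC-HIT | VC [28, 58, 18]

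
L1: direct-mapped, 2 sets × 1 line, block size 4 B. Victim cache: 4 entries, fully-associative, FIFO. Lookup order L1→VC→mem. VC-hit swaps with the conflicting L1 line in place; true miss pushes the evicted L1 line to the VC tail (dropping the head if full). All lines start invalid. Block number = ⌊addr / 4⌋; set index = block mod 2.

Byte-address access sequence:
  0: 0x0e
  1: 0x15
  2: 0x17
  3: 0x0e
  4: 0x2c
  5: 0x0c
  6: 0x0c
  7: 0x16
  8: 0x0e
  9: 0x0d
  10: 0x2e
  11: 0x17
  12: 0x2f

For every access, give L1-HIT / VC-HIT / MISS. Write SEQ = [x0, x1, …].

SEQ = [MISS, MISS, L1-HIT, VC-HIT, MISS, VC-HIT, L1-HIT, VC-HIT, VC-HIT, L1-HIT, VC-HIT, VC-HIT, VC-HIT]

0: 0xe (blk 3, set 1) → MISS  vc=[]
1: 0x15 (blk 5, set 1) → MISS  vc=[3]
2: 0x17 (blk 5, set 1) → L1-HIT  vc=[3]
3: 0xe (blk 3, set 1) → VC-HIT  vc=[5]
4: 0x2c (blk 11, set 1) → MISS  vc=[5, 3]
5: 0xc (blk 3, set 1) → VC-HIT  vc=[5, 11]
6: 0xc (blk 3, set 1) → L1-HIT  vc=[5, 11]
7: 0x16 (blk 5, set 1) → VC-HIT  vc=[3, 11]
8: 0xe (blk 3, set 1) → VC-HIT  vc=[5, 11]
9: 0xd (blk 3, set 1) → L1-HIT  vc=[5, 11]
10: 0x2e (blk 11, set 1) → VC-HIT  vc=[5, 3]
11: 0x17 (blk 5, set 1) → VC-HIT  vc=[11, 3]
12: 0x2f (blk 11, set 1) → VC-HIT  vc=[5, 3]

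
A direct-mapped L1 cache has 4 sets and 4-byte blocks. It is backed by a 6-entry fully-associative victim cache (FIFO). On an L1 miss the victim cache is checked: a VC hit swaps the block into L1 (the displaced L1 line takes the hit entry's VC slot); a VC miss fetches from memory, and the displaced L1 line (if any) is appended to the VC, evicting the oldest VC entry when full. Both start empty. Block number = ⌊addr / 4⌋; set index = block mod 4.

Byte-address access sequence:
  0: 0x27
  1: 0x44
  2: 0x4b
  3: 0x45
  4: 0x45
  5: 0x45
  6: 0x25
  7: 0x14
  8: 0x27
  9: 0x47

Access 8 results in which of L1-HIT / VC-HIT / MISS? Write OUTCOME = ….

OUTCOME = VC-HIT

0: 0x27 (blk 9, set 1) → MISS  vc=[]
1: 0x44 (blk 17, set 1) → MISS  vc=[9]
2: 0x4b (blk 18, set 2) → MISS  vc=[9]
3: 0x45 (blk 17, set 1) → L1-HIT  vc=[9]
4: 0x45 (blk 17, set 1) → L1-HIT  vc=[9]
5: 0x45 (blk 17, set 1) → L1-HIT  vc=[9]
6: 0x25 (blk 9, set 1) → VC-HIT  vc=[17]
7: 0x14 (blk 5, set 1) → MISS  vc=[17, 9]
8: 0x27 (blk 9, set 1) → VC-HIT  vc=[17, 5]
9: 0x47 (blk 17, set 1) → VC-HIT  vc=[9, 5]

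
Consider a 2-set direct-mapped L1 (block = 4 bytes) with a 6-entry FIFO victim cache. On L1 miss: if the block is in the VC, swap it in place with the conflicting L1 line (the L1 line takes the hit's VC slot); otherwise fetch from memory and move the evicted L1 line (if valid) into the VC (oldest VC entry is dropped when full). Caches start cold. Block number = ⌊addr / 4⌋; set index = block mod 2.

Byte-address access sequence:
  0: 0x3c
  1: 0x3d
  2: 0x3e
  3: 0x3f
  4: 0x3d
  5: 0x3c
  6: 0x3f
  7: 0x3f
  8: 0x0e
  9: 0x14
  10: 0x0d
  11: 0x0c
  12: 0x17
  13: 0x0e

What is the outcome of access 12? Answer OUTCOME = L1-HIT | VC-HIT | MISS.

OUTCOME = VC-HIT

0: 0x3c (blk 15, set 1) → MISS  vc=[]
1: 0x3d (blk 15, set 1) → L1-HIT  vc=[]
2: 0x3e (blk 15, set 1) → L1-HIT  vc=[]
3: 0x3f (blk 15, set 1) → L1-HIT  vc=[]
4: 0x3d (blk 15, set 1) → L1-HIT  vc=[]
5: 0x3c (blk 15, set 1) → L1-HIT  vc=[]
6: 0x3f (blk 15, set 1) → L1-HIT  vc=[]
7: 0x3f (blk 15, set 1) → L1-HIT  vc=[]
8: 0xe (blk 3, set 1) → MISS  vc=[15]
9: 0x14 (blk 5, set 1) → MISS  vc=[15, 3]
10: 0xd (blk 3, set 1) → VC-HIT  vc=[15, 5]
11: 0xc (blk 3, set 1) → L1-HIT  vc=[15, 5]
12: 0x17 (blk 5, set 1) → VC-HIT  vc=[15, 3]
13: 0xe (blk 3, set 1) → VC-HIT  vc=[15, 5]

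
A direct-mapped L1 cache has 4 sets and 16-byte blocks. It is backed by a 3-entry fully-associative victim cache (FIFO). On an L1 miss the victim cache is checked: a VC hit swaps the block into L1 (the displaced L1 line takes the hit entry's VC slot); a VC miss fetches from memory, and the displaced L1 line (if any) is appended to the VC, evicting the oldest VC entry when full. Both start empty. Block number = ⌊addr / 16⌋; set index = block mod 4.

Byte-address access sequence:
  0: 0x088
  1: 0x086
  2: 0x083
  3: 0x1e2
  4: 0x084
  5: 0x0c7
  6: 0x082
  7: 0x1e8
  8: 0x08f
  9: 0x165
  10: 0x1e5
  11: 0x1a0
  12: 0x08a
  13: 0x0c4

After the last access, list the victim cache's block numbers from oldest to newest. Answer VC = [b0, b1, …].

VC = [8, 22, 30]

0: 0x88 (blk 8, set 0) → MISS  vc=[]
1: 0x86 (blk 8, set 0) → L1-HIT  vc=[]
2: 0x83 (blk 8, set 0) → L1-HIT  vc=[]
3: 0x1e2 (blk 30, set 2) → MISS  vc=[]
4: 0x84 (blk 8, set 0) → L1-HIT  vc=[]
5: 0xc7 (blk 12, set 0) → MISS  vc=[8]
6: 0x82 (blk 8, set 0) → VC-HIT  vc=[12]
7: 0x1e8 (blk 30, set 2) → L1-HIT  vc=[12]
8: 0x8f (blk 8, set 0) → L1-HIT  vc=[12]
9: 0x165 (blk 22, set 2) → MISS  vc=[12, 30]
10: 0x1e5 (blk 30, set 2) → VC-HIT  vc=[12, 22]
11: 0x1a0 (blk 26, set 2) → MISS  vc=[12, 22, 30]
12: 0x8a (blk 8, set 0) → L1-HIT  vc=[12, 22, 30]
13: 0xc4 (blk 12, set 0) → VC-HIT  vc=[8, 22, 30]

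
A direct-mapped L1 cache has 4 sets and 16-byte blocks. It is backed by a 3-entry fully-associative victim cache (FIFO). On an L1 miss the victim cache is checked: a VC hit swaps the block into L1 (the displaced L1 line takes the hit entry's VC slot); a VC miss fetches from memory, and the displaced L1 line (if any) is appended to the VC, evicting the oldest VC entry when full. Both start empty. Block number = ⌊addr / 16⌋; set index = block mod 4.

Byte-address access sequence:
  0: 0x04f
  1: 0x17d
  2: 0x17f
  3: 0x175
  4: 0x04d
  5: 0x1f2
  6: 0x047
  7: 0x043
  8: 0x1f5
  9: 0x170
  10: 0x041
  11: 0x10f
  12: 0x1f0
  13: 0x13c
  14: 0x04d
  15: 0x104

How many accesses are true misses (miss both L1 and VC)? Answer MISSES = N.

MISSES = 5

0: 0x4f (blk 4, set 0) → MISS  vc=[]
1: 0x17d (blk 23, set 3) → MISS  vc=[]
2: 0x17f (blk 23, set 3) → L1-HIT  vc=[]
3: 0x175 (blk 23, set 3) → L1-HIT  vc=[]
4: 0x4d (blk 4, set 0) → L1-HIT  vc=[]
5: 0x1f2 (blk 31, set 3) → MISS  vc=[23]
6: 0x47 (blk 4, set 0) → L1-HIT  vc=[23]
7: 0x43 (blk 4, set 0) → L1-HIT  vc=[23]
8: 0x1f5 (blk 31, set 3) → L1-HIT  vc=[23]
9: 0x170 (blk 23, set 3) → VC-HIT  vc=[31]
10: 0x41 (blk 4, set 0) → L1-HIT  vc=[31]
11: 0x10f (blk 16, set 0) → MISS  vc=[31, 4]
12: 0x1f0 (blk 31, set 3) → VC-HIT  vc=[23, 4]
13: 0x13c (blk 19, set 3) → MISS  vc=[23, 4, 31]
14: 0x4d (blk 4, set 0) → VC-HIT  vc=[23, 16, 31]
15: 0x104 (blk 16, set 0) → VC-HIT  vc=[23, 4, 31]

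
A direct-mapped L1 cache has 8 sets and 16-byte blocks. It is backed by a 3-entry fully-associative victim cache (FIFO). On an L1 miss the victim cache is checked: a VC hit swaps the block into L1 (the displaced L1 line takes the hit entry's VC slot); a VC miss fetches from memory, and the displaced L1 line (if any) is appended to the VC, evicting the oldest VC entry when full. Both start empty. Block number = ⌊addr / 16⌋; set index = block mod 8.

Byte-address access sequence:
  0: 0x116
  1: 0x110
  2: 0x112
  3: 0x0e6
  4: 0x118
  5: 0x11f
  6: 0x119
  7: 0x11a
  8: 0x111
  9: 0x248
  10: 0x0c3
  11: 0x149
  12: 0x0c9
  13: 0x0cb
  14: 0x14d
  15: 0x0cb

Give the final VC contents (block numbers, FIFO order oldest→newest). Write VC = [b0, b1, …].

VC = [36, 20]

  [0] addr=0x116 blk=17 s=1: MISS | VC []
  [1] addr=0x110 blk=17 s=1: L1-HIT | VC []
  [2] addr=0x112 blk=17 s=1: L1-HIT | VC []
  [3] addr=0xe6 blk=14 s=6: MISS | VC []
  [4] addr=0x118 blk=17 s=1: L1-HIT | VC []
  [5] addr=0x11f blk=17 s=1: L1-HIT | VC []
  [6] addr=0x119 blk=17 s=1: L1-HIT | VC []
  [7] addr=0x11a blk=17 s=1: L1-HIT | VC []
  [8] addr=0x111 blk=17 s=1: L1-HIT | VC []
  [9] addr=0x248 blk=36 s=4: MISS | VC []
  [10] addr=0xc3 blk=12 s=4: MISS | VC [36]
  [11] addr=0x149 blk=20 s=4: MISS | VC [36, 12]
  [12] addr=0xc9 blk=12 s=4: VC-HIT | VC [36, 20]
  [13] addr=0xcb blk=12 s=4: L1-HIT | VC [36, 20]
  [14] addr=0x14d blk=20 s=4: VC-HIT | VC [36, 12]
  [15] addr=0xcb blk=12 s=4: VC-HIT | VC [36, 20]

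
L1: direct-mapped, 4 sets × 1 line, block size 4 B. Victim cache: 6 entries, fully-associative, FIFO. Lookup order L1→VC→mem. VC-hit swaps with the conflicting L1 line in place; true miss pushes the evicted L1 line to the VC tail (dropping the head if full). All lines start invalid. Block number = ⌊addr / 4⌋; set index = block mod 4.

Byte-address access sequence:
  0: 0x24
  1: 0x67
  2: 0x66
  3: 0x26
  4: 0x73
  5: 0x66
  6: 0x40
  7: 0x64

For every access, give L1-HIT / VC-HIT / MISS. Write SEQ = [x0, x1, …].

SEQ = [MISS, MISS, L1-HIT, VC-HIT, MISS, VC-HIT, MISS, L1-HIT]

  [0] addr=0x24 blk=9 s=1: MISS | VC []
  [1] addr=0x67 blk=25 s=1: MISS | VC [9]
  [2] addr=0x66 blk=25 s=1: L1-HIT | VC [9]
  [3] addr=0x26 blk=9 s=1: VC-HIT | VC [25]
  [4] addr=0x73 blk=28 s=0: MISS | VC [25]
  [5] addr=0x66 blk=25 s=1: VC-HIT | VC [9]
  [6] addr=0x40 blk=16 s=0: MISS | VC [9, 28]
  [7] addr=0x64 blk=25 s=1: L1-HIT | VC [9, 28]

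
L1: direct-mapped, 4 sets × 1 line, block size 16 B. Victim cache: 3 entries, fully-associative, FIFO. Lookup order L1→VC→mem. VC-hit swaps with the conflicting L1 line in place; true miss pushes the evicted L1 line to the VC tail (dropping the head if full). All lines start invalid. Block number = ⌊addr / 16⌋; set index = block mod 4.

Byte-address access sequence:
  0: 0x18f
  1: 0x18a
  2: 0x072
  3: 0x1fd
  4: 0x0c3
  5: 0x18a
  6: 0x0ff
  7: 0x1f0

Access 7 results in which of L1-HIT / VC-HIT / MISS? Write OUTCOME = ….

  [0] addr=0x18f blk=24 s=0: MISS | VC []
  [1] addr=0x18a blk=24 s=0: L1-HIT | VC []
  [2] addr=0x72 blk=7 s=3: MISS | VC []
  [3] addr=0x1fd blk=31 s=3: MISS | VC [7]
  [4] addr=0xc3 blk=12 s=0: MISS | VC [7, 24]
  [5] addr=0x18a blk=24 s=0: VC-HIT | VC [7, 12]
  [6] addr=0xff blk=15 s=3: MISS | VC [7, 12, 31]
  [7] addr=0x1f0 blk=31 s=3: VC-HIT | VC [7, 12, 15]

OUTCOME = VC-HIT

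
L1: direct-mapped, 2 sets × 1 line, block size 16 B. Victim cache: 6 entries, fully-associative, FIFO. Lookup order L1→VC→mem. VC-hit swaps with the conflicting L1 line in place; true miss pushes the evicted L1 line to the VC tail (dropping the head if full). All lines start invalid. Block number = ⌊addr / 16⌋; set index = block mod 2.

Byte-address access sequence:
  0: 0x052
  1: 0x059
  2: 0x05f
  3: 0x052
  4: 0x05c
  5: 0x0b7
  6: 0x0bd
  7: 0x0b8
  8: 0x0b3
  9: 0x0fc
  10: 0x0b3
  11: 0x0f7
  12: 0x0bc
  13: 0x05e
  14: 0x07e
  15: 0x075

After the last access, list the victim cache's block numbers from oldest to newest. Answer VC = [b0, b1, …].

  [0] addr=0x52 blk=5 s=1: MISS | VC []
  [1] addr=0x59 blk=5 s=1: L1-HIT | VC []
  [2] addr=0x5f blk=5 s=1: L1-HIT | VC []
  [3] addr=0x52 blk=5 s=1: L1-HIT | VC []
  [4] addr=0x5c blk=5 s=1: L1-HIT | VC []
  [5] addr=0xb7 blk=11 s=1: MISS | VC [5]
  [6] addr=0xbd blk=11 s=1: L1-HIT | VC [5]
  [7] addr=0xb8 blk=11 s=1: L1-HIT | VC [5]
  [8] addr=0xb3 blk=11 s=1: L1-HIT | VC [5]
  [9] addr=0xfc blk=15 s=1: MISS | VC [5, 11]
  [10] addr=0xb3 blk=11 s=1: VC-HIT | VC [5, 15]
  [11] addr=0xf7 blk=15 s=1: VC-HIT | VC [5, 11]
  [12] addr=0xbc blk=11 s=1: VC-HIT | VC [5, 15]
  [13] addr=0x5e blk=5 s=1: VC-HIT | VC [11, 15]
  [14] addr=0x7e blk=7 s=1: MISS | VC [11, 15, 5]
  [15] addr=0x75 blk=7 s=1: L1-HIT | VC [11, 15, 5]

VC = [11, 15, 5]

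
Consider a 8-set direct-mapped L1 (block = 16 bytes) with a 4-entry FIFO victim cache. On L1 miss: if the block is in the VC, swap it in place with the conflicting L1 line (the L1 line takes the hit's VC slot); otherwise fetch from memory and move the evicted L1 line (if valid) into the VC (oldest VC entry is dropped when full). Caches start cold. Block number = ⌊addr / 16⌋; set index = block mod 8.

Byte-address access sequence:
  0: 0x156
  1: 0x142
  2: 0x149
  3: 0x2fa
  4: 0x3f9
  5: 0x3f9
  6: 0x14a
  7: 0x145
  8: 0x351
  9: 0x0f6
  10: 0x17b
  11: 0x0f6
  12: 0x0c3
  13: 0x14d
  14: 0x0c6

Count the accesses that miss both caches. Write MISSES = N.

#0 0x156→b21/s5 MISS; vc=[]
#1 0x142→b20/s4 MISS; vc=[]
#2 0x149→b20/s4 L1-HIT; vc=[]
#3 0x2fa→b47/s7 MISS; vc=[]
#4 0x3f9→b63/s7 MISS; vc=[47]
#5 0x3f9→b63/s7 L1-HIT; vc=[47]
#6 0x14a→b20/s4 L1-HIT; vc=[47]
#7 0x145→b20/s4 L1-HIT; vc=[47]
#8 0x351→b53/s5 MISS; vc=[47,21]
#9 0xf6→b15/s7 MISS; vc=[47,21,63]
#10 0x17b→b23/s7 MISS; vc=[47,21,63,15]
#11 0xf6→b15/s7 VC-HIT; vc=[47,21,63,23]
#12 0xc3→b12/s4 MISS; vc=[21,63,23,20]
#13 0x14d→b20/s4 VC-HIT; vc=[21,63,23,12]
#14 0xc6→b12/s4 VC-HIT; vc=[21,63,23,20]

MISSES = 8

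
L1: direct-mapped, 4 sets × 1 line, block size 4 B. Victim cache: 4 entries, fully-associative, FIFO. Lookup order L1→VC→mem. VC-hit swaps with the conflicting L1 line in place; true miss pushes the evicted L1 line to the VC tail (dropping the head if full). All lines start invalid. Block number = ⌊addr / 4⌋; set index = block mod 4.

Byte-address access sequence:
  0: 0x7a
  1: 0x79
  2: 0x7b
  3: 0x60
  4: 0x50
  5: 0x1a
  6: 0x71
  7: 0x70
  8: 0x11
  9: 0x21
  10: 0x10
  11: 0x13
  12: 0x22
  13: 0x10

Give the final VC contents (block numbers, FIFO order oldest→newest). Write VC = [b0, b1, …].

0: 0x7a (blk 30, set 2) → MISS  vc=[]
1: 0x79 (blk 30, set 2) → L1-HIT  vc=[]
2: 0x7b (blk 30, set 2) → L1-HIT  vc=[]
3: 0x60 (blk 24, set 0) → MISS  vc=[]
4: 0x50 (blk 20, set 0) → MISS  vc=[24]
5: 0x1a (blk 6, set 2) → MISS  vc=[24, 30]
6: 0x71 (blk 28, set 0) → MISS  vc=[24, 30, 20]
7: 0x70 (blk 28, set 0) → L1-HIT  vc=[24, 30, 20]
8: 0x11 (blk 4, set 0) → MISS  vc=[24, 30, 20, 28]
9: 0x21 (blk 8, set 0) → MISS  vc=[30, 20, 28, 4]
10: 0x10 (blk 4, set 0) → VC-HIT  vc=[30, 20, 28, 8]
11: 0x13 (blk 4, set 0) → L1-HIT  vc=[30, 20, 28, 8]
12: 0x22 (blk 8, set 0) → VC-HIT  vc=[30, 20, 28, 4]
13: 0x10 (blk 4, set 0) → VC-HIT  vc=[30, 20, 28, 8]

VC = [30, 20, 28, 8]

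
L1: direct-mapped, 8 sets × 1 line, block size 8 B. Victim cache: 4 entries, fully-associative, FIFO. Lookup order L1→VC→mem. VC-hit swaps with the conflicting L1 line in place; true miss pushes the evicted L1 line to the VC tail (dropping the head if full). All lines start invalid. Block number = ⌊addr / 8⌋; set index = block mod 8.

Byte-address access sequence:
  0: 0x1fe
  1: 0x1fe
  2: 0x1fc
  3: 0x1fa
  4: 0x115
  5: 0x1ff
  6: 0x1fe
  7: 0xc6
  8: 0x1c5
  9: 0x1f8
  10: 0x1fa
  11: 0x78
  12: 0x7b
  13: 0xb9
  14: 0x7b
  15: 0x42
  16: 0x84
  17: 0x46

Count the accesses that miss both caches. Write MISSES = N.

MISSES = 8

#0 0x1fe→b63/s7 MISS; vc=[]
#1 0x1fe→b63/s7 L1-HIT; vc=[]
#2 0x1fc→b63/s7 L1-HIT; vc=[]
#3 0x1fa→b63/s7 L1-HIT; vc=[]
#4 0x115→b34/s2 MISS; vc=[]
#5 0x1ff→b63/s7 L1-HIT; vc=[]
#6 0x1fe→b63/s7 L1-HIT; vc=[]
#7 0xc6→b24/s0 MISS; vc=[]
#8 0x1c5→b56/s0 MISS; vc=[24]
#9 0x1f8→b63/s7 L1-HIT; vc=[24]
#10 0x1fa→b63/s7 L1-HIT; vc=[24]
#11 0x78→b15/s7 MISS; vc=[24,63]
#12 0x7b→b15/s7 L1-HIT; vc=[24,63]
#13 0xb9→b23/s7 MISS; vc=[24,63,15]
#14 0x7b→b15/s7 VC-HIT; vc=[24,63,23]
#15 0x42→b8/s0 MISS; vc=[24,63,23,56]
#16 0x84→b16/s0 MISS; vc=[63,23,56,8]
#17 0x46→b8/s0 VC-HIT; vc=[63,23,56,16]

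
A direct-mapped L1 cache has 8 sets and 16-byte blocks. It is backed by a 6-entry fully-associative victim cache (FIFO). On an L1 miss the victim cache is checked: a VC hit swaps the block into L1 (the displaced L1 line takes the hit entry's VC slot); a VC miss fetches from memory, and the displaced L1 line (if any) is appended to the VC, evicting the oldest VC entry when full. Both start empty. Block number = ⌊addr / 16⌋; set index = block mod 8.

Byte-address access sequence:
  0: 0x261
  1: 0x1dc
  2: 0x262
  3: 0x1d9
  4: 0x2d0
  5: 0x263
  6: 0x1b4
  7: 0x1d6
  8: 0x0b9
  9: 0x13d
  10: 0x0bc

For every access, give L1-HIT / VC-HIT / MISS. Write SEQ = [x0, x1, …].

#0 0x261→b38/s6 MISS; vc=[]
#1 0x1dc→b29/s5 MISS; vc=[]
#2 0x262→b38/s6 L1-HIT; vc=[]
#3 0x1d9→b29/s5 L1-HIT; vc=[]
#4 0x2d0→b45/s5 MISS; vc=[29]
#5 0x263→b38/s6 L1-HIT; vc=[29]
#6 0x1b4→b27/s3 MISS; vc=[29]
#7 0x1d6→b29/s5 VC-HIT; vc=[45]
#8 0xb9→b11/s3 MISS; vc=[45,27]
#9 0x13d→b19/s3 MISS; vc=[45,27,11]
#10 0xbc→b11/s3 VC-HIT; vc=[45,27,19]

SEQ = [MISS, MISS, L1-HIT, L1-HIT, MISS, L1-HIT, MISS, VC-HIT, MISS, MISS, VC-HIT]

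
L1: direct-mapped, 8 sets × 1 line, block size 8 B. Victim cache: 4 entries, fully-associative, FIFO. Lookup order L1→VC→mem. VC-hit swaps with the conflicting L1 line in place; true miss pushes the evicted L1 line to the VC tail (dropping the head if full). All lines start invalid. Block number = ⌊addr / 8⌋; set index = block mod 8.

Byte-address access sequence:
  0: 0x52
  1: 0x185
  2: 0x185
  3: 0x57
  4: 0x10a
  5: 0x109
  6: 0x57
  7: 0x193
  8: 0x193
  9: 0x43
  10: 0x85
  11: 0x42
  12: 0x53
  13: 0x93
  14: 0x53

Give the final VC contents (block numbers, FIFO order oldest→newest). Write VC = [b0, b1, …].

0: 0x52 (blk 10, set 2) → MISS  vc=[]
1: 0x185 (blk 48, set 0) → MISS  vc=[]
2: 0x185 (blk 48, set 0) → L1-HIT  vc=[]
3: 0x57 (blk 10, set 2) → L1-HIT  vc=[]
4: 0x10a (blk 33, set 1) → MISS  vc=[]
5: 0x109 (blk 33, set 1) → L1-HIT  vc=[]
6: 0x57 (blk 10, set 2) → L1-HIT  vc=[]
7: 0x193 (blk 50, set 2) → MISS  vc=[10]
8: 0x193 (blk 50, set 2) → L1-HIT  vc=[10]
9: 0x43 (blk 8, set 0) → MISS  vc=[10, 48]
10: 0x85 (blk 16, set 0) → MISS  vc=[10, 48, 8]
11: 0x42 (blk 8, set 0) → VC-HIT  vc=[10, 48, 16]
12: 0x53 (blk 10, set 2) → VC-HIT  vc=[50, 48, 16]
13: 0x93 (blk 18, set 2) → MISS  vc=[50, 48, 16, 10]
14: 0x53 (blk 10, set 2) → VC-HIT  vc=[50, 48, 16, 18]

VC = [50, 48, 16, 18]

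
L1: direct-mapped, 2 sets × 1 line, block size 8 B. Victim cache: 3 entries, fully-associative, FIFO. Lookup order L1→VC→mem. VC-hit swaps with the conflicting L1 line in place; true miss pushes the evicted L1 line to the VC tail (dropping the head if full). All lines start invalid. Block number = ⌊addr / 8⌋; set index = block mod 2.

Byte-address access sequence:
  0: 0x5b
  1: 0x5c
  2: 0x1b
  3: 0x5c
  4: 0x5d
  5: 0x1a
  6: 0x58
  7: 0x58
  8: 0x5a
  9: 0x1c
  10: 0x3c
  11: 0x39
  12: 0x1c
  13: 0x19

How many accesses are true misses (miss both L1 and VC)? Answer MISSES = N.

MISSES = 3

#0 0x5b→b11/s1 MISS; vc=[]
#1 0x5c→b11/s1 L1-HIT; vc=[]
#2 0x1b→b3/s1 MISS; vc=[11]
#3 0x5c→b11/s1 VC-HIT; vc=[3]
#4 0x5d→b11/s1 L1-HIT; vc=[3]
#5 0x1a→b3/s1 VC-HIT; vc=[11]
#6 0x58→b11/s1 VC-HIT; vc=[3]
#7 0x58→b11/s1 L1-HIT; vc=[3]
#8 0x5a→b11/s1 L1-HIT; vc=[3]
#9 0x1c→b3/s1 VC-HIT; vc=[11]
#10 0x3c→b7/s1 MISS; vc=[11,3]
#11 0x39→b7/s1 L1-HIT; vc=[11,3]
#12 0x1c→b3/s1 VC-HIT; vc=[11,7]
#13 0x19→b3/s1 L1-HIT; vc=[11,7]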